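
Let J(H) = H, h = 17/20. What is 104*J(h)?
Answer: 442/5 ≈ 88.400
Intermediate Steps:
h = 17/20 (h = 17*(1/20) = 17/20 ≈ 0.85000)
104*J(h) = 104*(17/20) = 442/5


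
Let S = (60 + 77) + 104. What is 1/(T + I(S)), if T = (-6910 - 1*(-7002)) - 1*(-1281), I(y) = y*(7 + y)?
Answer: 1/61141 ≈ 1.6356e-5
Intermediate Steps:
S = 241 (S = 137 + 104 = 241)
T = 1373 (T = (-6910 + 7002) + 1281 = 92 + 1281 = 1373)
1/(T + I(S)) = 1/(1373 + 241*(7 + 241)) = 1/(1373 + 241*248) = 1/(1373 + 59768) = 1/61141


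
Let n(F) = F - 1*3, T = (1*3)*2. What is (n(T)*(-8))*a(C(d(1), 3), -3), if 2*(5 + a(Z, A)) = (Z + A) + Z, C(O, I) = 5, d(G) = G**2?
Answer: 36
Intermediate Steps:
a(Z, A) = -5 + Z + A/2 (a(Z, A) = -5 + ((Z + A) + Z)/2 = -5 + ((A + Z) + Z)/2 = -5 + (A + 2*Z)/2 = -5 + (Z + A/2) = -5 + Z + A/2)
T = 6 (T = 3*2 = 6)
n(F) = -3 + F (n(F) = F - 3 = -3 + F)
(n(T)*(-8))*a(C(d(1), 3), -3) = ((-3 + 6)*(-8))*(-5 + 5 + (1/2)*(-3)) = (3*(-8))*(-5 + 5 - 3/2) = -24*(-3/2) = 36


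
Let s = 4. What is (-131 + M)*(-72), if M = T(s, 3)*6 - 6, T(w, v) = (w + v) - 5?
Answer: 9000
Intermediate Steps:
T(w, v) = -5 + v + w (T(w, v) = (v + w) - 5 = -5 + v + w)
M = 6 (M = (-5 + 3 + 4)*6 - 6 = 2*6 - 6 = 12 - 6 = 6)
(-131 + M)*(-72) = (-131 + 6)*(-72) = -125*(-72) = 9000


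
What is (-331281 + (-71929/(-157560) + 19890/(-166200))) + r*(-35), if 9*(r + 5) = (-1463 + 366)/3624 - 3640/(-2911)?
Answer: -549699709115005306/1660175743095 ≈ -3.3111e+5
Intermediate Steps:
r = -464727887/94945176 (r = -5 + ((-1463 + 366)/3624 - 3640/(-2911))/9 = -5 + (-1097*1/3624 - 3640*(-1/2911))/9 = -5 + (-1097/3624 + 3640/2911)/9 = -5 + (⅑)*(9997993/10549464) = -5 + 9997993/94945176 = -464727887/94945176 ≈ -4.8947)
(-331281 + (-71929/(-157560) + 19890/(-166200))) + r*(-35) = (-331281 + (-71929/(-157560) + 19890/(-166200))) - 464727887/94945176*(-35) = (-331281 + (-71929*(-1/157560) + 19890*(-1/166200))) + 16265476045/94945176 = (-331281 + (5533/12120 - 663/5540)) + 16265476045/94945176 = (-331281 + 1130863/3357240) + 16265476045/94945176 = -1112188693577/3357240 + 16265476045/94945176 = -549699709115005306/1660175743095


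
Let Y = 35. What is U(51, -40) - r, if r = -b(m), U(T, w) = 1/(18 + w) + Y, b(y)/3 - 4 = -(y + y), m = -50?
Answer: 7633/22 ≈ 346.95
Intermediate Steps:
b(y) = 12 - 6*y (b(y) = 12 + 3*(-(y + y)) = 12 + 3*(-2*y) = 12 - 6*y)
U(T, w) = 35 + 1/(18 + w) (U(T, w) = 1/(18 + w) + 35 = 35 + 1/(18 + w))
r = -312 (r = -(12 - 6*(-50)) = -(12 + 300) = -1*312 = -312)
U(51, -40) - r = (631 + 35*(-40))/(18 - 40) - 1*(-312) = (631 - 1400)/(-22) + 312 = -1/22*(-769) + 312 = 769/22 + 312 = 7633/22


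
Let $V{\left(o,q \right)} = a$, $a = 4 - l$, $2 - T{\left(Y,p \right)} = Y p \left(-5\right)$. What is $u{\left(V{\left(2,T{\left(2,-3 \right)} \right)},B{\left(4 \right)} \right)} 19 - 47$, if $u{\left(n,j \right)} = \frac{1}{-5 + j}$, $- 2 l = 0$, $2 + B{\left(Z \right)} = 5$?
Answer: $- \frac{113}{2} \approx -56.5$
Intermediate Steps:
$B{\left(Z \right)} = 3$ ($B{\left(Z \right)} = -2 + 5 = 3$)
$l = 0$ ($l = \left(- \frac{1}{2}\right) 0 = 0$)
$T{\left(Y,p \right)} = 2 + 5 Y p$ ($T{\left(Y,p \right)} = 2 - Y p \left(-5\right) = 2 - - 5 Y p = 2 + 5 Y p$)
$a = 4$ ($a = 4 - 0 = 4 + 0 = 4$)
$V{\left(o,q \right)} = 4$
$u{\left(V{\left(2,T{\left(2,-3 \right)} \right)},B{\left(4 \right)} \right)} 19 - 47 = \frac{1}{-5 + 3} \cdot 19 - 47 = \frac{1}{-2} \cdot 19 - 47 = \left(- \frac{1}{2}\right) 19 - 47 = - \frac{19}{2} - 47 = - \frac{113}{2}$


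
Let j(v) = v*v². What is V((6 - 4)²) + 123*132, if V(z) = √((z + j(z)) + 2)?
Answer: 16236 + √70 ≈ 16244.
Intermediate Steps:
j(v) = v³
V(z) = √(2 + z + z³) (V(z) = √((z + z³) + 2) = √(2 + z + z³))
V((6 - 4)²) + 123*132 = √(2 + (6 - 4)² + ((6 - 4)²)³) + 123*132 = √(2 + 2² + (2²)³) + 16236 = √(2 + 4 + 4³) + 16236 = √(2 + 4 + 64) + 16236 = √70 + 16236 = 16236 + √70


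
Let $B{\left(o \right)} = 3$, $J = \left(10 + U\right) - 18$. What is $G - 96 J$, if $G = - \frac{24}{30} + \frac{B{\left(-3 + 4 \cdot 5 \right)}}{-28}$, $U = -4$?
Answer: $\frac{161153}{140} \approx 1151.1$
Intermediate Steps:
$J = -12$ ($J = \left(10 - 4\right) - 18 = 6 - 18 = -12$)
$G = - \frac{127}{140}$ ($G = - \frac{24}{30} + \frac{3}{-28} = \left(-24\right) \frac{1}{30} + 3 \left(- \frac{1}{28}\right) = - \frac{4}{5} - \frac{3}{28} = - \frac{127}{140} \approx -0.90714$)
$G - 96 J = - \frac{127}{140} - -1152 = - \frac{127}{140} + 1152 = \frac{161153}{140}$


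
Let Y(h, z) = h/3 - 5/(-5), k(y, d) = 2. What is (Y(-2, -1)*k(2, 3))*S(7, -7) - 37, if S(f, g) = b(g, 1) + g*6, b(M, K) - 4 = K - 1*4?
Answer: -193/3 ≈ -64.333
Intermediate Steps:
b(M, K) = K (b(M, K) = 4 + (K - 1*4) = 4 + (K - 4) = 4 + (-4 + K) = K)
S(f, g) = 1 + 6*g (S(f, g) = 1 + g*6 = 1 + 6*g)
Y(h, z) = 1 + h/3 (Y(h, z) = h*(1/3) - 5*(-1/5) = h/3 + 1 = 1 + h/3)
(Y(-2, -1)*k(2, 3))*S(7, -7) - 37 = ((1 + (1/3)*(-2))*2)*(1 + 6*(-7)) - 37 = ((1 - 2/3)*2)*(1 - 42) - 37 = ((1/3)*2)*(-41) - 37 = (2/3)*(-41) - 37 = -82/3 - 37 = -193/3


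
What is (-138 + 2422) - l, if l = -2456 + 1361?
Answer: 3379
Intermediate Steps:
l = -1095
(-138 + 2422) - l = (-138 + 2422) - 1*(-1095) = 2284 + 1095 = 3379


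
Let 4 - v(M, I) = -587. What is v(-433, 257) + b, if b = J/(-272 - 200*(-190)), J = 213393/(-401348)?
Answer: 2982985225637/5047352448 ≈ 591.00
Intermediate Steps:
J = -213393/401348 (J = 213393*(-1/401348) = -213393/401348 ≈ -0.53169)
b = -71131/5047352448 (b = -213393/(401348*(-272 - 200*(-190))) = -213393/(401348*(-272 + 38000)) = -213393/401348/37728 = -213393/401348*1/37728 = -71131/5047352448 ≈ -1.4093e-5)
v(M, I) = 591 (v(M, I) = 4 - 1*(-587) = 4 + 587 = 591)
v(-433, 257) + b = 591 - 71131/5047352448 = 2982985225637/5047352448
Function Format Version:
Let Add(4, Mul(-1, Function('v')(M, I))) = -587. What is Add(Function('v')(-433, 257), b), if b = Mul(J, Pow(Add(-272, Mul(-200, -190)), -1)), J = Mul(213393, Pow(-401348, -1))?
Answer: Rational(2982985225637, 5047352448) ≈ 591.00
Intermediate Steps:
J = Rational(-213393, 401348) (J = Mul(213393, Rational(-1, 401348)) = Rational(-213393, 401348) ≈ -0.53169)
b = Rational(-71131, 5047352448) (b = Mul(Rational(-213393, 401348), Pow(Add(-272, Mul(-200, -190)), -1)) = Mul(Rational(-213393, 401348), Pow(Add(-272, 38000), -1)) = Mul(Rational(-213393, 401348), Pow(37728, -1)) = Mul(Rational(-213393, 401348), Rational(1, 37728)) = Rational(-71131, 5047352448) ≈ -1.4093e-5)
Function('v')(M, I) = 591 (Function('v')(M, I) = Add(4, Mul(-1, -587)) = Add(4, 587) = 591)
Add(Function('v')(-433, 257), b) = Add(591, Rational(-71131, 5047352448)) = Rational(2982985225637, 5047352448)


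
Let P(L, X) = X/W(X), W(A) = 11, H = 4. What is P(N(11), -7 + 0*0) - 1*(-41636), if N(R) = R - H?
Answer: 457989/11 ≈ 41635.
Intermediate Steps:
N(R) = -4 + R (N(R) = R - 1*4 = R - 4 = -4 + R)
P(L, X) = X/11
P(N(11), -7 + 0*0) - 1*(-41636) = (-7 + 0*0)/11 - 1*(-41636) = (-7 + 0)/11 + 41636 = (1/11)*(-7) + 41636 = -7/11 + 41636 = 457989/11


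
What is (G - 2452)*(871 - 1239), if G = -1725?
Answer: 1537136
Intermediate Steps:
(G - 2452)*(871 - 1239) = (-1725 - 2452)*(871 - 1239) = -4177*(-368) = 1537136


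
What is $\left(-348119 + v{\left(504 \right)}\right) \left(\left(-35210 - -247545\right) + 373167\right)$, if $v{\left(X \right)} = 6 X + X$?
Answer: $-201758719682$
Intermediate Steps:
$v{\left(X \right)} = 7 X$
$\left(-348119 + v{\left(504 \right)}\right) \left(\left(-35210 - -247545\right) + 373167\right) = \left(-348119 + 7 \cdot 504\right) \left(\left(-35210 - -247545\right) + 373167\right) = \left(-348119 + 3528\right) \left(\left(-35210 + 247545\right) + 373167\right) = - 344591 \left(212335 + 373167\right) = \left(-344591\right) 585502 = -201758719682$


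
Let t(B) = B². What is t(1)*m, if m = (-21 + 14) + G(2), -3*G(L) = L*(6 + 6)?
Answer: -15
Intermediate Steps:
G(L) = -4*L (G(L) = -L*(6 + 6)/3 = -L*12/3 = -4*L)
m = -15 (m = (-21 + 14) - 4*2 = -7 - 8 = -15)
t(1)*m = 1²*(-15) = 1*(-15) = -15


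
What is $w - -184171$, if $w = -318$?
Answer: $183853$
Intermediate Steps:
$w - -184171 = -318 - -184171 = -318 + 184171 = 183853$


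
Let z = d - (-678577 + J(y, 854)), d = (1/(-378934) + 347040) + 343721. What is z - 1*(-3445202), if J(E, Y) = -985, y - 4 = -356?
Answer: 1824766150349/378934 ≈ 4.8155e+6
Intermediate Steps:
y = -352 (y = 4 - 356 = -352)
d = 261752828773/378934 (d = (-1/378934 + 347040) + 343721 = 131505255359/378934 + 343721 = 261752828773/378934 ≈ 6.9076e+5)
z = 519261975681/378934 (z = 261752828773/378934 - (-678577 - 985) = 261752828773/378934 - 1*(-679562) = 261752828773/378934 + 679562 = 519261975681/378934 ≈ 1.3703e+6)
z - 1*(-3445202) = 519261975681/378934 - 1*(-3445202) = 519261975681/378934 + 3445202 = 1824766150349/378934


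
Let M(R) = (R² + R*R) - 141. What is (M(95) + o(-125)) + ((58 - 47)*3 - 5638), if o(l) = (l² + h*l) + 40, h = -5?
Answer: 28594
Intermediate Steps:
M(R) = -141 + 2*R² (M(R) = (R² + R²) - 141 = 2*R² - 141 = -141 + 2*R²)
o(l) = 40 + l² - 5*l (o(l) = (l² - 5*l) + 40 = 40 + l² - 5*l)
(M(95) + o(-125)) + ((58 - 47)*3 - 5638) = ((-141 + 2*95²) + (40 + (-125)² - 5*(-125))) + ((58 - 47)*3 - 5638) = ((-141 + 2*9025) + (40 + 15625 + 625)) + (11*3 - 5638) = ((-141 + 18050) + 16290) + (33 - 5638) = (17909 + 16290) - 5605 = 34199 - 5605 = 28594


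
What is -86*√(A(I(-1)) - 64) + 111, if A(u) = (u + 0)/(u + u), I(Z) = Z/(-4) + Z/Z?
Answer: 111 - 43*I*√254 ≈ 111.0 - 685.31*I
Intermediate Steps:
I(Z) = 1 - Z/4 (I(Z) = Z*(-¼) + 1 = -Z/4 + 1 = 1 - Z/4)
A(u) = ½ (A(u) = u/((2*u)) = u*(1/(2*u)) = ½)
-86*√(A(I(-1)) - 64) + 111 = -86*√(½ - 64) + 111 = -43*I*√254 + 111 = 111 - 43*I*√254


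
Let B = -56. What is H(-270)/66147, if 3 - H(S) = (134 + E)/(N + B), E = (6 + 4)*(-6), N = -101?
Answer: 545/10385079 ≈ 5.2479e-5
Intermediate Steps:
E = -60 (E = 10*(-6) = -60)
H(S) = 545/157 (H(S) = 3 - (134 - 60)/(-101 - 56) = 3 - 74/(-157) = 3 - 74*(-1)/157 = 3 - 1*(-74/157) = 3 + 74/157 = 545/157)
H(-270)/66147 = (545/157)/66147 = (545/157)*(1/66147) = 545/10385079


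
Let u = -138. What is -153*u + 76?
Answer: 21190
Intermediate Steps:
-153*u + 76 = -153*(-138) + 76 = 21114 + 76 = 21190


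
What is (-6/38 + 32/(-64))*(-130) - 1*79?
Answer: 124/19 ≈ 6.5263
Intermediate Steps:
(-6/38 + 32/(-64))*(-130) - 1*79 = (-6*1/38 + 32*(-1/64))*(-130) - 79 = (-3/19 - 1/2)*(-130) - 79 = -25/38*(-130) - 79 = 1625/19 - 79 = 124/19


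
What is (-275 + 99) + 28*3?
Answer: -92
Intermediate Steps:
(-275 + 99) + 28*3 = -176 + 84 = -92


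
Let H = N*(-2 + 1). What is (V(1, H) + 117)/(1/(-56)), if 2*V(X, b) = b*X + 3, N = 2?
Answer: -6580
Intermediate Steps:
H = -2 (H = 2*(-2 + 1) = 2*(-1) = -2)
V(X, b) = 3/2 + X*b/2 (V(X, b) = (b*X + 3)/2 = (X*b + 3)/2 = (3 + X*b)/2 = 3/2 + X*b/2)
(V(1, H) + 117)/(1/(-56)) = ((3/2 + (1/2)*1*(-2)) + 117)/(1/(-56)) = ((3/2 - 1) + 117)/(-1/56) = -56*(1/2 + 117) = -56*235/2 = -6580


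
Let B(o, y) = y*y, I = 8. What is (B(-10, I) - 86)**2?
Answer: 484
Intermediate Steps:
B(o, y) = y**2
(B(-10, I) - 86)**2 = (8**2 - 86)**2 = (64 - 86)**2 = (-22)**2 = 484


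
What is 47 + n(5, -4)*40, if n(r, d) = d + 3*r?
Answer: 487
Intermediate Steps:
47 + n(5, -4)*40 = 47 + (-4 + 3*5)*40 = 47 + (-4 + 15)*40 = 47 + 11*40 = 47 + 440 = 487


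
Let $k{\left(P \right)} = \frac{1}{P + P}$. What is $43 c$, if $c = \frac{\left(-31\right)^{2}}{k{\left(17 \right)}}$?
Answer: $1404982$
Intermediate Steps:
$k{\left(P \right)} = \frac{1}{2 P}$
$c = 32674$ ($c = \frac{\left(-31\right)^{2}}{\frac{1}{2} \cdot \frac{1}{17}} = \frac{961}{\frac{1}{2} \cdot \frac{1}{17}} = 961 \frac{1}{\frac{1}{34}} = 961 \cdot 34 = 32674$)
$43 c = 43 \cdot 32674 = 1404982$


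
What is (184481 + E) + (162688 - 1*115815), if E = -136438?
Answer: 94916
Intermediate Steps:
(184481 + E) + (162688 - 1*115815) = (184481 - 136438) + (162688 - 1*115815) = 48043 + (162688 - 115815) = 48043 + 46873 = 94916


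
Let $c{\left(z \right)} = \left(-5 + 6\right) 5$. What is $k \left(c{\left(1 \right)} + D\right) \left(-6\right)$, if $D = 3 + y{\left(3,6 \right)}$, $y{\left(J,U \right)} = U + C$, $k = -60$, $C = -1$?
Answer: $4680$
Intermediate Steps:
$y{\left(J,U \right)} = -1 + U$ ($y{\left(J,U \right)} = U - 1 = -1 + U$)
$c{\left(z \right)} = 5$ ($c{\left(z \right)} = 1 \cdot 5 = 5$)
$D = 8$ ($D = 3 + \left(-1 + 6\right) = 3 + 5 = 8$)
$k \left(c{\left(1 \right)} + D\right) \left(-6\right) = - 60 \left(5 + 8\right) \left(-6\right) = - 60 \cdot 13 \left(-6\right) = \left(-60\right) \left(-78\right) = 4680$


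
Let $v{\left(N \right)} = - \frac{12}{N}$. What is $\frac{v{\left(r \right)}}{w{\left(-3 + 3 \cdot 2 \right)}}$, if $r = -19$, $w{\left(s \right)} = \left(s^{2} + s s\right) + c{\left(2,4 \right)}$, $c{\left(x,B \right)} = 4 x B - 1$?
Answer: $\frac{12}{931} \approx 0.012889$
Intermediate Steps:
$c{\left(x,B \right)} = -1 + 4 B x$ ($c{\left(x,B \right)} = 4 B x - 1 = -1 + 4 B x$)
$w{\left(s \right)} = 31 + 2 s^{2}$ ($w{\left(s \right)} = \left(s^{2} + s s\right) - \left(1 - 32\right) = \left(s^{2} + s^{2}\right) + \left(-1 + 32\right) = 2 s^{2} + 31 = 31 + 2 s^{2}$)
$\frac{v{\left(r \right)}}{w{\left(-3 + 3 \cdot 2 \right)}} = \frac{\left(-12\right) \frac{1}{-19}}{31 + 2 \left(-3 + 3 \cdot 2\right)^{2}} = \frac{\left(-12\right) \left(- \frac{1}{19}\right)}{31 + 2 \left(-3 + 6\right)^{2}} = \frac{12}{19 \left(31 + 2 \cdot 3^{2}\right)} = \frac{12}{19 \left(31 + 2 \cdot 9\right)} = \frac{12}{19 \left(31 + 18\right)} = \frac{12}{19 \cdot 49} = \frac{12}{19} \cdot \frac{1}{49} = \frac{12}{931}$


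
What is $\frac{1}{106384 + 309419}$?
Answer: $\frac{1}{415803} \approx 2.405 \cdot 10^{-6}$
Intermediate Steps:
$\frac{1}{106384 + 309419} = \frac{1}{415803}$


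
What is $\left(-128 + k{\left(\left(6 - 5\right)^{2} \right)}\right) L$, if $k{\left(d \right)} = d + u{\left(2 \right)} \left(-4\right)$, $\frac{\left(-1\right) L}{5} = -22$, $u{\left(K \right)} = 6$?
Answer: $-16610$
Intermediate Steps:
$L = 110$ ($L = \left(-5\right) \left(-22\right) = 110$)
$k{\left(d \right)} = -24 + d$ ($k{\left(d \right)} = d + 6 \left(-4\right) = d - 24 = -24 + d$)
$\left(-128 + k{\left(\left(6 - 5\right)^{2} \right)}\right) L = \left(-128 - \left(24 - \left(6 - 5\right)^{2}\right)\right) 110 = \left(-128 - \left(24 - 1^{2}\right)\right) 110 = \left(-128 + \left(-24 + 1\right)\right) 110 = \left(-128 - 23\right) 110 = \left(-151\right) 110 = -16610$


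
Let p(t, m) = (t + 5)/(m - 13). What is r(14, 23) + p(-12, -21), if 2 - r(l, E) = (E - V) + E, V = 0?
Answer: -1489/34 ≈ -43.794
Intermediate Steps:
p(t, m) = (5 + t)/(-13 + m)
r(l, E) = 2 - 2*E (r(l, E) = 2 - ((E - 1*0) + E) = 2 - ((E + 0) + E) = 2 - (E + E) = 2 - 2*E)
r(14, 23) + p(-12, -21) = (2 - 2*23) + (5 - 12)/(-13 - 21) = (2 - 46) - 7/(-34) = -44 - 1/34*(-7) = -44 + 7/34 = -1489/34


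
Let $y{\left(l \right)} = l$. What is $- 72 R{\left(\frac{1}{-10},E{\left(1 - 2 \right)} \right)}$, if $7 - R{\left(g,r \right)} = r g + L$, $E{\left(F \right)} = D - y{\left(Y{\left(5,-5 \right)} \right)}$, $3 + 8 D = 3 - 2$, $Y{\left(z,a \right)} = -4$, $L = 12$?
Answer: $333$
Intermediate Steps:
$D = - \frac{1}{4}$ ($D = - \frac{3}{8} + \frac{3 - 2}{8} = - \frac{3}{8} + \frac{1}{8} \cdot 1 = - \frac{3}{8} + \frac{1}{8} = - \frac{1}{4} \approx -0.25$)
$E{\left(F \right)} = \frac{15}{4}$ ($E{\left(F \right)} = - \frac{1}{4} - -4 = - \frac{1}{4} + 4 = \frac{15}{4}$)
$R{\left(g,r \right)} = -5 - g r$ ($R{\left(g,r \right)} = 7 - \left(r g + 12\right) = 7 - \left(g r + 12\right) = 7 - \left(12 + g r\right) = -5 - g r$)
$- 72 R{\left(\frac{1}{-10},E{\left(1 - 2 \right)} \right)} = - 72 \left(-5 - \frac{1}{-10} \cdot \frac{15}{4}\right) = - 72 \left(-5 - \left(- \frac{1}{10}\right) \frac{15}{4}\right) = - 72 \left(-5 + \frac{3}{8}\right) = \left(-72\right) \left(- \frac{37}{8}\right) = 333$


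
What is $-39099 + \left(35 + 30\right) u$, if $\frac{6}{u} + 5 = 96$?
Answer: $- \frac{273663}{7} \approx -39095.0$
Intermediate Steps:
$u = \frac{6}{91}$ ($u = \frac{6}{-5 + 96} = \frac{6}{91} \approx 0.065934$)
$-39099 + \left(35 + 30\right) u = -39099 + \left(35 + 30\right) \frac{6}{91} = -39099 + 65 \cdot \frac{6}{91} = -39099 + \frac{30}{7} = - \frac{273663}{7}$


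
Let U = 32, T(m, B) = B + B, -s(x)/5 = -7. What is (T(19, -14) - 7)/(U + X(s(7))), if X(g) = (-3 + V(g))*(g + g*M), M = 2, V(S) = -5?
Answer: 35/808 ≈ 0.043317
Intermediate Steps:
s(x) = 35 (s(x) = -5*(-7) = 35)
T(m, B) = 2*B
X(g) = -24*g (X(g) = (-3 - 5)*(g + g*2) = -8*(g + 2*g) = -24*g)
(T(19, -14) - 7)/(U + X(s(7))) = (2*(-14) - 7)/(32 - 24*35) = (-28 - 7)/(32 - 840) = -35/(-808) = -35*(-1/808) = 35/808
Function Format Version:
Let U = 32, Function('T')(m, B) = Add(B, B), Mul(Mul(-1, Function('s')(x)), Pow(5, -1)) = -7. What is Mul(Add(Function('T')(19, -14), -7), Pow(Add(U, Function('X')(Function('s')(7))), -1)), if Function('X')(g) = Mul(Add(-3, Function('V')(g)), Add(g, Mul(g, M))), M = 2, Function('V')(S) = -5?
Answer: Rational(35, 808) ≈ 0.043317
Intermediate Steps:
Function('s')(x) = 35 (Function('s')(x) = Mul(-5, -7) = 35)
Function('T')(m, B) = Mul(2, B)
Function('X')(g) = Mul(-24, g) (Function('X')(g) = Mul(Add(-3, -5), Add(g, Mul(g, 2))) = Mul(-8, Add(g, Mul(2, g))) = Mul(-8, Mul(3, g)) = Mul(-24, g))
Mul(Add(Function('T')(19, -14), -7), Pow(Add(U, Function('X')(Function('s')(7))), -1)) = Mul(Add(Mul(2, -14), -7), Pow(Add(32, Mul(-24, 35)), -1)) = Mul(Add(-28, -7), Pow(Add(32, -840), -1)) = Mul(-35, Pow(-808, -1)) = Mul(-35, Rational(-1, 808)) = Rational(35, 808)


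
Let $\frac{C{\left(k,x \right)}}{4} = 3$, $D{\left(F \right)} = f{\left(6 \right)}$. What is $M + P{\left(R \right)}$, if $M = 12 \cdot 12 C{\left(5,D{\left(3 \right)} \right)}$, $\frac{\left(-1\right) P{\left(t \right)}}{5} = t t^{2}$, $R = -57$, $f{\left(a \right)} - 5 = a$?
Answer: $927693$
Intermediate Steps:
$f{\left(a \right)} = 5 + a$
$D{\left(F \right)} = 11$ ($D{\left(F \right)} = 5 + 6 = 11$)
$P{\left(t \right)} = - 5 t^{3}$ ($P{\left(t \right)} = - 5 t t^{2} = - 5 t^{3}$)
$C{\left(k,x \right)} = 12$ ($C{\left(k,x \right)} = 4 \cdot 3 = 12$)
$M = 1728$ ($M = 12 \cdot 12 \cdot 12 = 144 \cdot 12 = 1728$)
$M + P{\left(R \right)} = 1728 - 5 \left(-57\right)^{3} = 1728 - -925965 = 1728 + 925965 = 927693$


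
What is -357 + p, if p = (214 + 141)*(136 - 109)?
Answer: 9228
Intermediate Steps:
p = 9585 (p = 355*27 = 9585)
-357 + p = -357 + 9585 = 9228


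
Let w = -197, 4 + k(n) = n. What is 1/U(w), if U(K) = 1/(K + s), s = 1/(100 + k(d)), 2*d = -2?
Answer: -18714/95 ≈ -196.99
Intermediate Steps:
d = -1 (d = (½)*(-2) = -1)
k(n) = -4 + n
s = 1/95 (s = 1/(100 + (-4 - 1)) = 1/(100 - 5) = 1/95 ≈ 0.010526)
U(K) = 1/(1/95 + K) (U(K) = 1/(K + 1/95) = 1/(1/95 + K))
1/U(w) = 1/(95/(1 + 95*(-197))) = 1/(95/(1 - 18715)) = 1/(95/(-18714)) = 1/(95*(-1/18714)) = 1/(-95/18714) = -18714/95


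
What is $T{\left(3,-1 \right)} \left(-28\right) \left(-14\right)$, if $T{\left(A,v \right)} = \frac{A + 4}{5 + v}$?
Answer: $686$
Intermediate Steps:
$T{\left(A,v \right)} = \frac{4 + A}{5 + v}$
$T{\left(3,-1 \right)} \left(-28\right) \left(-14\right) = \frac{4 + 3}{5 - 1} \left(-28\right) \left(-14\right) = \frac{1}{4} \cdot 7 \left(-28\right) \left(-14\right) = \frac{7}{4} \left(-28\right) \left(-14\right) = \left(-49\right) \left(-14\right) = 686$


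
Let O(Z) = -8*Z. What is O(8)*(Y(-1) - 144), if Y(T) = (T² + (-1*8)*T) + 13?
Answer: 7808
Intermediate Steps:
Y(T) = 13 + T² - 8*T (Y(T) = (T² - 8*T) + 13 = 13 + T² - 8*T)
O(8)*(Y(-1) - 144) = (-8*8)*((13 + (-1)² - 8*(-1)) - 144) = -64*((13 + 1 + 8) - 144) = -64*(22 - 144) = -64*(-122) = 7808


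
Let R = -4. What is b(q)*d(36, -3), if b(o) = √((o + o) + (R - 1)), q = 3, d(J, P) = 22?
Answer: 22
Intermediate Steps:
b(o) = √(-5 + 2*o) (b(o) = √((o + o) + (-4 - 1)) = √(2*o - 5) = √(-5 + 2*o))
b(q)*d(36, -3) = √(-5 + 2*3)*22 = √(-5 + 6)*22 = √1*22 = 1*22 = 22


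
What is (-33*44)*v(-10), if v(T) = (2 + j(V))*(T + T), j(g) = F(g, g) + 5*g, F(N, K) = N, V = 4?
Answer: 755040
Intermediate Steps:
j(g) = 6*g (j(g) = g + 5*g = 6*g)
v(T) = 52*T (v(T) = (2 + 6*4)*(T + T) = (2 + 24)*(2*T) = 26*(2*T) = 52*T)
(-33*44)*v(-10) = (-33*44)*(52*(-10)) = -1452*(-520) = 755040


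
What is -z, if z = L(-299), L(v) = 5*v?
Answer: 1495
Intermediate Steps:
z = -1495 (z = 5*(-299) = -1495)
-z = -1*(-1495) = 1495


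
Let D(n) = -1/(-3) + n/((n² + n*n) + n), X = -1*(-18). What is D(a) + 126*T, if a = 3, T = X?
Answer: 47638/21 ≈ 2268.5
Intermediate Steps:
X = 18
T = 18
D(n) = ⅓ + n/(n + 2*n²) (D(n) = -1*(-⅓) + n/((n² + n²) + n) = ⅓ + n/(2*n² + n) = ⅓ + n/(n + 2*n²))
D(a) + 126*T = 2*(2 + 3)/(3*(1 + 2*3)) + 126*18 = (⅔)*5/(1 + 6) + 2268 = (⅔)*5/7 + 2268 = (⅔)*(⅐)*5 + 2268 = 10/21 + 2268 = 47638/21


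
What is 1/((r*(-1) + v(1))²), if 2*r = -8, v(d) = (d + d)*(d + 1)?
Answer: 1/64 ≈ 0.015625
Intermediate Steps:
v(d) = 2*d*(1 + d) (v(d) = (2*d)*(1 + d) = 2*d*(1 + d))
r = -4 (r = (½)*(-8) = -4)
1/((r*(-1) + v(1))²) = 1/((-4*(-1) + 2*1*(1 + 1))²) = 1/((4 + 2*1*2)²) = 1/((4 + 4)²) = 1/(8²) = 1/64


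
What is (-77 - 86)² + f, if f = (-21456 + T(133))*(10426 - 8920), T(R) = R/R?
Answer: -32284661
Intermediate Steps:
T(R) = 1
f = -32311230 (f = (-21456 + 1)*(10426 - 8920) = -21455*1506 = -32311230)
(-77 - 86)² + f = (-77 - 86)² - 32311230 = (-163)² - 32311230 = 26569 - 32311230 = -32284661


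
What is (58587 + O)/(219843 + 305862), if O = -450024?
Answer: -130479/175235 ≈ -0.74459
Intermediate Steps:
(58587 + O)/(219843 + 305862) = (58587 - 450024)/(219843 + 305862) = -391437/525705 = -391437*1/525705 = -130479/175235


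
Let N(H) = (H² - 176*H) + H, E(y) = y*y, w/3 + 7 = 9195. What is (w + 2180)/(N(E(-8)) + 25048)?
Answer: 3718/2243 ≈ 1.6576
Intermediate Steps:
w = 27564 (w = -21 + 3*9195 = -21 + 27585 = 27564)
E(y) = y²
N(H) = H² - 175*H
(w + 2180)/(N(E(-8)) + 25048) = (27564 + 2180)/((-8)²*(-175 + (-8)²) + 25048) = 29744/(64*(-175 + 64) + 25048) = 29744/(64*(-111) + 25048) = 29744/(-7104 + 25048) = 29744/17944 = 29744*(1/17944) = 3718/2243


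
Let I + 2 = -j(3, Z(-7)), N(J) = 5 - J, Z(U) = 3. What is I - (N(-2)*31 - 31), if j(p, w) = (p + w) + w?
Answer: -197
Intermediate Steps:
j(p, w) = p + 2*w
I = -11 (I = -2 - (3 + 2*3) = -2 - (3 + 6) = -2 - 1*9 = -2 - 9 = -11)
I - (N(-2)*31 - 31) = -11 - ((5 - 1*(-2))*31 - 31) = -11 - ((5 + 2)*31 - 31) = -11 - (7*31 - 31) = -11 - (217 - 31) = -11 - 1*186 = -11 - 186 = -197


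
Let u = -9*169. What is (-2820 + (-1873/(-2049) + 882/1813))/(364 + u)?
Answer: 213686477/87715641 ≈ 2.4361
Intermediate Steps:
u = -1521
(-2820 + (-1873/(-2049) + 882/1813))/(364 + u) = (-2820 + (-1873/(-2049) + 882/1813))/(364 - 1521) = (-2820 + (-1873*(-1/2049) + 882*(1/1813)))/(-1157) = (-2820 + (1873/2049 + 18/37))*(-1/1157) = (-2820 + 106183/75813)*(-1/1157) = -213686477/75813*(-1/1157) = 213686477/87715641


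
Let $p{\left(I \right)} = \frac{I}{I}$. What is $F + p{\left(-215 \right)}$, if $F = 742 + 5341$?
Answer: $6084$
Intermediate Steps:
$p{\left(I \right)} = 1$
$F = 6083$
$F + p{\left(-215 \right)} = 6083 + 1 = 6084$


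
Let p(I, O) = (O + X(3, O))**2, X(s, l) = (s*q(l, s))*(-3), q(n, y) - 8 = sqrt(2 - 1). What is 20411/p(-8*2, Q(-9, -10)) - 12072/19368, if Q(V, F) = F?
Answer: 12306334/6682767 ≈ 1.8415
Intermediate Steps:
q(n, y) = 9 (q(n, y) = 8 + sqrt(2 - 1) = 8 + sqrt(1) = 8 + 1 = 9)
X(s, l) = -27*s (X(s, l) = (s*9)*(-3) = (9*s)*(-3) = -27*s)
p(I, O) = (-81 + O)**2 (p(I, O) = (O - 27*3)**2 = (O - 81)**2 = (-81 + O)**2)
20411/p(-8*2, Q(-9, -10)) - 12072/19368 = 20411/((-81 - 10)**2) - 12072/19368 = 20411/((-91)**2) - 12072*1/19368 = 20411/8281 - 503/807 = 12306334/6682767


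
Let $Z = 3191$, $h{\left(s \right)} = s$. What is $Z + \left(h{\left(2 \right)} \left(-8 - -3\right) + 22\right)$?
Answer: $3203$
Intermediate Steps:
$Z + \left(h{\left(2 \right)} \left(-8 - -3\right) + 22\right) = 3191 + \left(2 \left(-8 - -3\right) + 22\right) = 3191 + \left(2 \left(-8 + 3\right) + 22\right) = 3191 + \left(2 \left(-5\right) + 22\right) = 3191 + \left(-10 + 22\right) = 3191 + 12 = 3203$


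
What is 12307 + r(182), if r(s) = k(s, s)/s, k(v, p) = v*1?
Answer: 12308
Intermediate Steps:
k(v, p) = v
r(s) = 1 (r(s) = s/s = 1)
12307 + r(182) = 12307 + 1 = 12308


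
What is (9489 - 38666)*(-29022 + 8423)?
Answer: 601017023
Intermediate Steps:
(9489 - 38666)*(-29022 + 8423) = -29177*(-20599) = 601017023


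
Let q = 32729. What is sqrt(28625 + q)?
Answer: sqrt(61354) ≈ 247.70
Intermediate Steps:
sqrt(28625 + q) = sqrt(28625 + 32729) = sqrt(61354)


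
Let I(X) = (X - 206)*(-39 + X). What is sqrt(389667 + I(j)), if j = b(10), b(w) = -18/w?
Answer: 3*sqrt(1105959)/5 ≈ 630.99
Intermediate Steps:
j = -9/5 (j = -18/10 = -18*1/10 = -9/5 ≈ -1.8000)
I(X) = (-206 + X)*(-39 + X)
sqrt(389667 + I(j)) = sqrt(389667 + (8034 + (-9/5)**2 - 245*(-9/5))) = sqrt(389667 + (8034 + 81/25 + 441)) = sqrt(389667 + 211956/25) = sqrt(9953631/25) = 3*sqrt(1105959)/5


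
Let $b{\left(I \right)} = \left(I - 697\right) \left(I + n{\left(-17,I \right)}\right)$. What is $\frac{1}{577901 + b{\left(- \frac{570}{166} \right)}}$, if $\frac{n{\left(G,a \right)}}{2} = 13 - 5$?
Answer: $\frac{6889}{3920524141} \approx 1.7572 \cdot 10^{-6}$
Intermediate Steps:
$n{\left(G,a \right)} = 16$ ($n{\left(G,a \right)} = 2 \left(13 - 5\right) = 2 \cdot 8 = 16$)
$b{\left(I \right)} = \left(-697 + I\right) \left(16 + I\right)$ ($b{\left(I \right)} = \left(I - 697\right) \left(I + 16\right) = \left(-697 + I\right) \left(16 + I\right)$)
$\frac{1}{577901 + b{\left(- \frac{570}{166} \right)}} = \frac{1}{577901 - \left(11152 - \frac{81225}{6889} + 681 \left(-570\right) \frac{1}{166}\right)} = \frac{1}{577901 - \left(\frac{731531}{83} - \frac{81225}{6889}\right)} = \frac{1}{577901 + \left(-11152 + \frac{81225}{6889} + \frac{194085}{83}\right)} = \frac{1}{577901 - \frac{60635848}{6889}} = \frac{1}{\frac{3920524141}{6889}} = \frac{6889}{3920524141}$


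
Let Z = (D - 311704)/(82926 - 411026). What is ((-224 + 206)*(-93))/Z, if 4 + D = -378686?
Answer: 274619700/345197 ≈ 795.54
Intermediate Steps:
D = -378690 (D = -4 - 378686 = -378690)
Z = 345197/164050 (Z = (-378690 - 311704)/(82926 - 411026) = -690394/(-328100) = -690394*(-1/328100) = 345197/164050 ≈ 2.1042)
((-224 + 206)*(-93))/Z = ((-224 + 206)*(-93))/(345197/164050) = -18*(-93)*(164050/345197) = 1674*(164050/345197) = 274619700/345197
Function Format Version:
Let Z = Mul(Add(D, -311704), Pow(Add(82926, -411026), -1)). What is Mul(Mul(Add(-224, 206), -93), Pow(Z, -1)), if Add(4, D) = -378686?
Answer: Rational(274619700, 345197) ≈ 795.54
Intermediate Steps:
D = -378690 (D = Add(-4, -378686) = -378690)
Z = Rational(345197, 164050) (Z = Mul(Add(-378690, -311704), Pow(Add(82926, -411026), -1)) = Mul(-690394, Pow(-328100, -1)) = Mul(-690394, Rational(-1, 328100)) = Rational(345197, 164050) ≈ 2.1042)
Mul(Mul(Add(-224, 206), -93), Pow(Z, -1)) = Mul(Mul(Add(-224, 206), -93), Pow(Rational(345197, 164050), -1)) = Mul(Mul(-18, -93), Rational(164050, 345197)) = Mul(1674, Rational(164050, 345197)) = Rational(274619700, 345197)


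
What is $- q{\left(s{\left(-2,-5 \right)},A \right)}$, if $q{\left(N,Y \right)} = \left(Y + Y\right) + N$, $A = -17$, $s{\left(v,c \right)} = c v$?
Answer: $24$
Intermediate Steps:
$q{\left(N,Y \right)} = N + 2 Y$ ($q{\left(N,Y \right)} = 2 Y + N = N + 2 Y$)
$- q{\left(s{\left(-2,-5 \right)},A \right)} = - (\left(-5\right) \left(-2\right) + 2 \left(-17\right)) = - (10 - 34) = \left(-1\right) \left(-24\right) = 24$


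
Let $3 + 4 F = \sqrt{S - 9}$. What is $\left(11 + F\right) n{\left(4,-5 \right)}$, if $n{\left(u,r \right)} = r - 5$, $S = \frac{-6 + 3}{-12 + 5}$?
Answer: $- \frac{205}{2} - \frac{5 i \sqrt{105}}{7} \approx -102.5 - 7.3193 i$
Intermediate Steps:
$S = \frac{3}{7}$ ($S = - \frac{3}{-7} = \left(-3\right) \left(- \frac{1}{7}\right) = \frac{3}{7} \approx 0.42857$)
$F = - \frac{3}{4} + \frac{i \sqrt{105}}{14}$ ($F = - \frac{3}{4} + \frac{\sqrt{\frac{3}{7} - 9}}{4} = - \frac{3}{4} + \frac{\sqrt{- \frac{60}{7}}}{4} = - \frac{3}{4} + \frac{\frac{2}{7} i \sqrt{105}}{4} = - \frac{3}{4} + \frac{i \sqrt{105}}{14} \approx -0.75 + 0.73193 i$)
$n{\left(u,r \right)} = -5 + r$
$\left(11 + F\right) n{\left(4,-5 \right)} = \left(11 - \left(\frac{3}{4} - \frac{i \sqrt{105}}{14}\right)\right) \left(-5 - 5\right) = \left(\frac{41}{4} + \frac{i \sqrt{105}}{14}\right) \left(-10\right) = - \frac{205}{2} - \frac{5 i \sqrt{105}}{7}$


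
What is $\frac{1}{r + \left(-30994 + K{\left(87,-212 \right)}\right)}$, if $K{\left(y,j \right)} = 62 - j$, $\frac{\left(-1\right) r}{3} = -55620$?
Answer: $\frac{1}{136140} \approx 7.3454 \cdot 10^{-6}$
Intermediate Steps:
$r = 166860$ ($r = \left(-3\right) \left(-55620\right) = 166860$)
$\frac{1}{r + \left(-30994 + K{\left(87,-212 \right)}\right)} = \frac{1}{166860 + \left(-30994 + \left(62 - -212\right)\right)} = \frac{1}{166860 + \left(-30994 + \left(62 + 212\right)\right)} = \frac{1}{166860 + \left(-30994 + 274\right)} = \frac{1}{166860 - 30720} = \frac{1}{136140}$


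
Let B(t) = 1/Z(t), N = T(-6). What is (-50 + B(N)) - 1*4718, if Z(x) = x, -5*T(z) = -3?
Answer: -14299/3 ≈ -4766.3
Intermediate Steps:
T(z) = 3/5 (T(z) = -1/5*(-3) = 3/5)
N = 3/5 ≈ 0.60000
B(t) = 1/t
(-50 + B(N)) - 1*4718 = (-50 + 1/(3/5)) - 1*4718 = (-50 + 5/3) - 4718 = -145/3 - 4718 = -14299/3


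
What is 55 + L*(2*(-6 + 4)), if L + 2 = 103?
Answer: -349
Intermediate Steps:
L = 101 (L = -2 + 103 = 101)
55 + L*(2*(-6 + 4)) = 55 + 101*(2*(-6 + 4)) = 55 + 101*(2*(-2)) = 55 + 101*(-4) = 55 - 404 = -349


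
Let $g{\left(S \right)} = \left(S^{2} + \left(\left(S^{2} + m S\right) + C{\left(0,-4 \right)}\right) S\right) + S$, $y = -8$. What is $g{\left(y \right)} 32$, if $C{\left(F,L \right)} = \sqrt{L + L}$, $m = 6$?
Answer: $-2304 - 512 i \sqrt{2} \approx -2304.0 - 724.08 i$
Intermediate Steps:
$C{\left(F,L \right)} = \sqrt{2} \sqrt{L}$ ($C{\left(F,L \right)} = \sqrt{2 L} = \sqrt{2} \sqrt{L}$)
$g{\left(S \right)} = S + S^{2} + S \left(S^{2} + 6 S + 2 i \sqrt{2}\right)$ ($g{\left(S \right)} = \left(S^{2} + \left(\left(S^{2} + 6 S\right) + \sqrt{2} \sqrt{-4}\right) S\right) + S = \left(S^{2} + \left(\left(S^{2} + 6 S\right) + \sqrt{2} \cdot 2 i\right) S\right) + S = \left(S^{2} + \left(\left(S^{2} + 6 S\right) + 2 i \sqrt{2}\right) S\right) + S = \left(S^{2} + \left(S^{2} + 6 S + 2 i \sqrt{2}\right) S\right) + S = \left(S^{2} + S \left(S^{2} + 6 S + 2 i \sqrt{2}\right)\right) + S = S + S^{2} + S \left(S^{2} + 6 S + 2 i \sqrt{2}\right)$)
$g{\left(y \right)} 32 = - 8 \left(1 + \left(-8\right)^{2} + 7 \left(-8\right) + 2 i \sqrt{2}\right) 32 = - 8 \left(1 + 64 - 56 + 2 i \sqrt{2}\right) 32 = - 8 \left(9 + 2 i \sqrt{2}\right) 32 = \left(-72 - 16 i \sqrt{2}\right) 32 = -2304 - 512 i \sqrt{2}$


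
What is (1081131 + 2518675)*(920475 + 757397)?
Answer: 6040013692832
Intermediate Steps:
(1081131 + 2518675)*(920475 + 757397) = 3599806*1677872 = 6040013692832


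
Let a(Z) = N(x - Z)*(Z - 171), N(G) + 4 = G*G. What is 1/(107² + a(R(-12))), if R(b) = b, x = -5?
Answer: 1/3214 ≈ 0.00031114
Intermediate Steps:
N(G) = -4 + G² (N(G) = -4 + G*G = -4 + G²)
a(Z) = (-171 + Z)*(-4 + (-5 - Z)²) (a(Z) = (-4 + (-5 - Z)²)*(Z - 171) = (-4 + (-5 - Z)²)*(-171 + Z) = (-171 + Z)*(-4 + (-5 - Z)²))
1/(107² + a(R(-12))) = 1/(107² + (-171 - 12)*(-4 + (5 - 12)²)) = 1/(11449 - 183*(-4 + (-7)²)) = 1/(11449 - 183*(-4 + 49)) = 1/(11449 - 183*45) = 1/(11449 - 8235) = 1/3214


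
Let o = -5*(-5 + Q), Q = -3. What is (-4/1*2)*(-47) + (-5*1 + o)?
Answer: 411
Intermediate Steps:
o = 40 (o = -5*(-5 - 3) = -5*(-8) = 40)
(-4/1*2)*(-47) + (-5*1 + o) = (-4/1*2)*(-47) + (-5*1 + 40) = (-4*1*2)*(-47) + (-5 + 40) = -4*2*(-47) + 35 = -8*(-47) + 35 = 376 + 35 = 411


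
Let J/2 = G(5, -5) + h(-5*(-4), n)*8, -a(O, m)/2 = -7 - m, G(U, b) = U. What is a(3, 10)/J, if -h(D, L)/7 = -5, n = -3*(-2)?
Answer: 17/285 ≈ 0.059649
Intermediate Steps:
n = 6
h(D, L) = 35 (h(D, L) = -7*(-5) = 35)
a(O, m) = 14 + 2*m (a(O, m) = -2*(-7 - m) = 14 + 2*m)
J = 570 (J = 2*(5 + 35*8) = 2*(5 + 280) = 2*285 = 570)
a(3, 10)/J = (14 + 2*10)/570 = (14 + 20)*(1/570) = 34*(1/570) = 17/285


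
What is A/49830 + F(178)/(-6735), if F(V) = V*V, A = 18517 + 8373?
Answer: -46590319/11186835 ≈ -4.1647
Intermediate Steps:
A = 26890
F(V) = V²
A/49830 + F(178)/(-6735) = 26890/49830 + 178²/(-6735) = 26890*(1/49830) + 31684*(-1/6735) = 2689/4983 - 31684/6735 = -46590319/11186835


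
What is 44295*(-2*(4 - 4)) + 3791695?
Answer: 3791695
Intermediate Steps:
44295*(-2*(4 - 4)) + 3791695 = 44295*(-2*0) + 3791695 = 44295*0 + 3791695 = 0 + 3791695 = 3791695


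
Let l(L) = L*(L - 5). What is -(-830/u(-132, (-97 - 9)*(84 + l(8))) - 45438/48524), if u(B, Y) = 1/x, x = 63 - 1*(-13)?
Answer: 1530469679/24262 ≈ 63081.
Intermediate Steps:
x = 76 (x = 63 + 13 = 76)
l(L) = L*(-5 + L)
u(B, Y) = 1/76
-(-830/u(-132, (-97 - 9)*(84 + l(8))) - 45438/48524) = -(-830/1/76 - 45438/48524) = -(-830*76 - 45438*1/48524) = -(-63080 - 22719/24262) = -1*(-1530469679/24262) = 1530469679/24262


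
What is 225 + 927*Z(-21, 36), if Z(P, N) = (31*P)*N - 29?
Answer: -21751830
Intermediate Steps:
Z(P, N) = -29 + 31*N*P (Z(P, N) = 31*N*P - 29 = -29 + 31*N*P)
225 + 927*Z(-21, 36) = 225 + 927*(-29 + 31*36*(-21)) = 225 + 927*(-29 - 23436) = 225 + 927*(-23465) = 225 - 21752055 = -21751830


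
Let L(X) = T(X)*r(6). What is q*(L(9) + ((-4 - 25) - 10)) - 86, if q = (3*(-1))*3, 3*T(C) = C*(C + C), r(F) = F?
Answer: -2651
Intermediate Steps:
T(C) = 2*C**2/3 (T(C) = (C*(C + C))/3 = (C*(2*C))/3 = (2*C**2)/3 = 2*C**2/3)
q = -9 (q = -3*3 = -9)
L(X) = 4*X**2 (L(X) = (2*X**2/3)*6 = 4*X**2)
q*(L(9) + ((-4 - 25) - 10)) - 86 = -9*(4*9**2 + ((-4 - 25) - 10)) - 86 = -9*(4*81 + (-29 - 10)) - 86 = -9*(324 - 39) - 86 = -9*285 - 86 = -2565 - 86 = -2651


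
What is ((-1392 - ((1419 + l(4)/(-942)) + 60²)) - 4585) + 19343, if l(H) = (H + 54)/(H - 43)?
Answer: 153326014/18369 ≈ 8347.0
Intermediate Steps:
l(H) = (54 + H)/(-43 + H)
((-1392 - ((1419 + l(4)/(-942)) + 60²)) - 4585) + 19343 = ((-1392 - ((1419 + ((54 + 4)/(-43 + 4))/(-942)) + 60²)) - 4585) + 19343 = ((-1392 - ((1419 + (58/(-39))*(-1/942)) + 3600)) - 4585) + 19343 = ((-1392 - ((1419 - 1/39*58*(-1/942)) + 3600)) - 4585) + 19343 = ((-1392 - ((1419 - 58/39*(-1/942)) + 3600)) - 4585) + 19343 = ((-1392 - ((1419 + 29/18369) + 3600)) - 4585) + 19343 = ((-1392 - (26065640/18369 + 3600)) - 4585) + 19343 = ((-1392 - 1*92194040/18369) - 4585) + 19343 = ((-1392 - 92194040/18369) - 4585) + 19343 = (-117763688/18369 - 4585) + 19343 = -201985553/18369 + 19343 = 153326014/18369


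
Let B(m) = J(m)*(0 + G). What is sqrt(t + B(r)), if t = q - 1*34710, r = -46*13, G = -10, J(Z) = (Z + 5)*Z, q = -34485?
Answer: I*sqrt(3615335) ≈ 1901.4*I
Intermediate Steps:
J(Z) = Z*(5 + Z) (J(Z) = (5 + Z)*Z = Z*(5 + Z))
r = -598
B(m) = -10*m*(5 + m) (B(m) = (m*(5 + m))*(0 - 10) = (m*(5 + m))*(-10) = -10*m*(5 + m))
t = -69195 (t = -34485 - 1*34710 = -34485 - 34710 = -69195)
sqrt(t + B(r)) = sqrt(-69195 - 10*(-598)*(5 - 598)) = sqrt(-69195 - 10*(-598)*(-593)) = sqrt(-69195 - 3546140) = sqrt(-3615335) = I*sqrt(3615335)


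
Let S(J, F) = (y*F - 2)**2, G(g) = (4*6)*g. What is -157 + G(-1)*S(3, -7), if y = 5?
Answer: -33013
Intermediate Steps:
G(g) = 24*g
S(J, F) = (-2 + 5*F)**2 (S(J, F) = (5*F - 2)**2 = (-2 + 5*F)**2)
-157 + G(-1)*S(3, -7) = -157 + (24*(-1))*(-2 + 5*(-7))**2 = -157 - 24*(-2 - 35)**2 = -157 - 24*(-37)**2 = -157 - 24*1369 = -157 - 32856 = -33013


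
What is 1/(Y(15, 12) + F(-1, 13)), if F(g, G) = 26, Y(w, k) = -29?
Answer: -⅓ ≈ -0.33333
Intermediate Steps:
1/(Y(15, 12) + F(-1, 13)) = 1/(-29 + 26) = 1/(-3) = -⅓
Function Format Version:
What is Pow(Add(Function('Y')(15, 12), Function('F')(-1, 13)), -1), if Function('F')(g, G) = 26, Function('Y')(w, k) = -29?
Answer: Rational(-1, 3) ≈ -0.33333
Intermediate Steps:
Pow(Add(Function('Y')(15, 12), Function('F')(-1, 13)), -1) = Pow(Add(-29, 26), -1) = Pow(-3, -1) = Rational(-1, 3)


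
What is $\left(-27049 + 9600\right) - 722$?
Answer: $-18171$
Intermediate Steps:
$\left(-27049 + 9600\right) - 722 = -17449 - 722 = -18171$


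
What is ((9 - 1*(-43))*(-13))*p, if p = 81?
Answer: -54756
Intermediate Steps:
((9 - 1*(-43))*(-13))*p = ((9 - 1*(-43))*(-13))*81 = ((9 + 43)*(-13))*81 = (52*(-13))*81 = -676*81 = -54756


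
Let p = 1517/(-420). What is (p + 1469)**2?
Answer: 378794704369/176400 ≈ 2.1474e+6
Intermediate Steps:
p = -1517/420 (p = 1517*(-1/420) = -1517/420 ≈ -3.6119)
(p + 1469)**2 = (-1517/420 + 1469)**2 = (615463/420)**2 = 378794704369/176400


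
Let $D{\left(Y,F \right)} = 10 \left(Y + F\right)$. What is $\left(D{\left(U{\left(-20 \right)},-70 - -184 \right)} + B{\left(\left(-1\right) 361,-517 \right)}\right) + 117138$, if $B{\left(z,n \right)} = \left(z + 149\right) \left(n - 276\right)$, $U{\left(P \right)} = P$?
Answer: $286194$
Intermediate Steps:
$D{\left(Y,F \right)} = 10 F + 10 Y$ ($D{\left(Y,F \right)} = 10 \left(F + Y\right) = 10 F + 10 Y$)
$B{\left(z,n \right)} = \left(-276 + n\right) \left(149 + z\right)$ ($B{\left(z,n \right)} = \left(149 + z\right) \left(-276 + n\right) = \left(-276 + n\right) \left(149 + z\right)$)
$\left(D{\left(U{\left(-20 \right)},-70 - -184 \right)} + B{\left(\left(-1\right) 361,-517 \right)}\right) + 117138 = \left(\left(10 \left(-70 - -184\right) + 10 \left(-20\right)\right) - \left(118157 + 793 \left(-1\right) 361\right)\right) + 117138 = \left(\left(10 \left(-70 + 184\right) - 200\right) - -168116\right) + 117138 = \left(\left(10 \cdot 114 - 200\right) + \left(-41124 + 99636 - 77033 + 186637\right)\right) + 117138 = \left(\left(1140 - 200\right) + 168116\right) + 117138 = \left(940 + 168116\right) + 117138 = 169056 + 117138 = 286194$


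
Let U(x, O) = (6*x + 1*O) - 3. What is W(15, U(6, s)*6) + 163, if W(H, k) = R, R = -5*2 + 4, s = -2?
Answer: 157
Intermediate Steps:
U(x, O) = -3 + O + 6*x (U(x, O) = (6*x + O) - 3 = (O + 6*x) - 3 = -3 + O + 6*x)
R = -6 (R = -10 + 4 = -6)
W(H, k) = -6
W(15, U(6, s)*6) + 163 = -6 + 163 = 157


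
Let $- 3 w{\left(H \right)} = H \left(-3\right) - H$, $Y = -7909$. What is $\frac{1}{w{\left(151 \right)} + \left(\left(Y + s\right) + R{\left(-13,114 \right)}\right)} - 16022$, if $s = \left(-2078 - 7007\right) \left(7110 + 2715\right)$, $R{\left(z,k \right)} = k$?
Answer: $- \frac{4290742165435}{267803156} \approx -16022.0$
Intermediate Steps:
$s = -89260125$ ($s = \left(-9085\right) 9825 = -89260125$)
$w{\left(H \right)} = \frac{4 H}{3}$ ($w{\left(H \right)} = - \frac{H \left(-3\right) - H}{3} = - \frac{- 3 H - H}{3} = - \frac{\left(-4\right) H}{3} = \frac{4 H}{3}$)
$\frac{1}{w{\left(151 \right)} + \left(\left(Y + s\right) + R{\left(-13,114 \right)}\right)} - 16022 = \frac{1}{\frac{4}{3} \cdot 151 + \left(\left(-7909 - 89260125\right) + 114\right)} - 16022 = \frac{1}{\frac{604}{3} + \left(-89268034 + 114\right)} - 16022 = \frac{1}{\frac{604}{3} - 89267920} - 16022 = \frac{1}{- \frac{267803156}{3}} - 16022 = - \frac{3}{267803156} - 16022 = - \frac{4290742165435}{267803156}$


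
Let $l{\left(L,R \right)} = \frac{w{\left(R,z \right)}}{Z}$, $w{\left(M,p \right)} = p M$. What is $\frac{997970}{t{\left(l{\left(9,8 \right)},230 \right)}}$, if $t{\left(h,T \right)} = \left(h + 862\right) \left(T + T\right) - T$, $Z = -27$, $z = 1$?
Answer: $\frac{117153}{46505} \approx 2.5191$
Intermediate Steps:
$w{\left(M,p \right)} = M p$
$l{\left(L,R \right)} = - \frac{R}{27}$ ($l{\left(L,R \right)} = \frac{R 1}{-27} = R \left(- \frac{1}{27}\right) = - \frac{R}{27}$)
$t{\left(h,T \right)} = - T + 2 T \left(862 + h\right)$ ($t{\left(h,T \right)} = \left(862 + h\right) 2 T - T = 2 T \left(862 + h\right) - T = - T + 2 T \left(862 + h\right)$)
$\frac{997970}{t{\left(l{\left(9,8 \right)},230 \right)}} = \frac{997970}{230 \left(1723 + 2 \left(\left(- \frac{1}{27}\right) 8\right)\right)} = \frac{997970}{230 \left(1723 + 2 \left(- \frac{8}{27}\right)\right)} = \frac{997970}{230 \left(1723 - \frac{16}{27}\right)} = \frac{997970}{230 \cdot \frac{46505}{27}} = \frac{997970}{\frac{10696150}{27}} = 997970 \cdot \frac{27}{10696150} = \frac{117153}{46505}$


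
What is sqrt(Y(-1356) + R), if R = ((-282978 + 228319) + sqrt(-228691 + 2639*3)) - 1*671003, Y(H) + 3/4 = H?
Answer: sqrt(-2908075 + 4*I*sqrt(220774))/2 ≈ 0.27553 + 852.65*I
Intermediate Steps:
Y(H) = -3/4 + H
R = -725662 + I*sqrt(220774) (R = (-54659 + sqrt(-228691 + 7917)) - 671003 = (-54659 + sqrt(-220774)) - 671003 = (-54659 + I*sqrt(220774)) - 671003 = -725662 + I*sqrt(220774) ≈ -7.2566e+5 + 469.87*I)
sqrt(Y(-1356) + R) = sqrt((-3/4 - 1356) + (-725662 + I*sqrt(220774))) = sqrt(-5427/4 + (-725662 + I*sqrt(220774))) = sqrt(-2908075/4 + I*sqrt(220774))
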